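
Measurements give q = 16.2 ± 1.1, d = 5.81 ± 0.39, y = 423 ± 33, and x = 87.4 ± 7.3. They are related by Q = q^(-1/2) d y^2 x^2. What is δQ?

4.75e+08

Relative error in a monomial: (δQ/Q)² = Σ (nᵢ · δxᵢ/xᵢ)².
  (−½·δq/q)² = (-0.5×0.0679)² = 0.00115;  (1·δd/d)² = (1×0.0671)² = 0.00451;  (2·δy/y)² = (2×0.0780)² = 0.0243;  (2·δx/x)² = (2×0.0835)² = 0.0279
δQ/Q = √(0.0579) = 0.241
Q = 1.97e+09, so δQ = 0.241 × 1.97e+09 = 4.75e+08.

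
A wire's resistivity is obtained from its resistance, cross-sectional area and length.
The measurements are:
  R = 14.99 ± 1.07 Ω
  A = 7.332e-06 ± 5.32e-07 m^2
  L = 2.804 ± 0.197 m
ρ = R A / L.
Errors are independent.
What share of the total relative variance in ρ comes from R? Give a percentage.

33.3%

(δρ/ρ)² = (1·δR/R)² + (1·δA/A)² + (-1·δL/L)²
  R term: (1×0.0714)² = 0.00510
  A term: (1×0.0726)² = 0.00526
  L term: (-1×0.0703)² = 0.00494
Total = 0.0153. Share from R = 0.00510/0.0153 = 0.333.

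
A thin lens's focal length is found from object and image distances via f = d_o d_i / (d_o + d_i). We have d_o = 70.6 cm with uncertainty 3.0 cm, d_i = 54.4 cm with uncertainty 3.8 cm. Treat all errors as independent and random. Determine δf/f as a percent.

4.36%

∂f/∂d_o = (d_i/(d_o+d_i))² = 0.189;  ∂f/∂d_i = (d_o/(d_o+d_i))² = 0.319
δf = √((∂f/∂d_o · δd_o)² + (∂f/∂d_i · δd_i)²) = √(0.323 + 1.47) = 1.34 cm
f = 30.7 cm, so δf/f = 1.34/30.7 = 0.0436.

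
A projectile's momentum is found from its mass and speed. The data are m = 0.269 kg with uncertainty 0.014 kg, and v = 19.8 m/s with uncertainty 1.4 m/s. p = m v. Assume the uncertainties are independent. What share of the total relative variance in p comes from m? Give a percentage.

(δp/p)² = (1·δm/m)² + (1·δv/v)²
  m term: (1×0.0520)² = 0.00271
  v term: (1×0.0707)² = 0.00500
Total = 0.00771. Share from m = 0.00271/0.00771 = 0.351.

35.1%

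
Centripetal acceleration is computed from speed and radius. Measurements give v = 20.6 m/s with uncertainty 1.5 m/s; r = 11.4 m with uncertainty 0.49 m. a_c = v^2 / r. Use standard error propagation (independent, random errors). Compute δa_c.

For a monomial a_c ∝ v^2, r^-1, fractional errors add in quadrature:
  (2·δv/v)² = (2×0.0728)² = 0.0212;  (-1·δr/r)² = (-1×0.0430)² = 0.00185
δa_c/a_c = √(0.0231) = 0.152
a_c = 37.2 m/s^2, so δa_c = 0.152 × 37.2 = 5.65 m/s^2.

5.65 m/s^2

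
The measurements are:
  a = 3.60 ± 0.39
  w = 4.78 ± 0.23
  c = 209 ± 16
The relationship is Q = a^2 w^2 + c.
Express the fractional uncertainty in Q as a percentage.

14.3%

Let p = a^2·w^2 = 296. δp/p = √((2·δa/a)² + (2·δw/w)²) = √(0.0469 + 0.00926) = 0.237, so δp = 70.2.
Q = p + c: δQ = √(δp² + δc²) = √(4930 + 256) = 72.0
Q = 505, so δQ/Q = 72.0/505 = 0.143.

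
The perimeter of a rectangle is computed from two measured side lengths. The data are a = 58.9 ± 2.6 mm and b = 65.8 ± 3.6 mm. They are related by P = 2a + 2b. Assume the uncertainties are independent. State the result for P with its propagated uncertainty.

Absolute uncertainties add in quadrature for a linear combination:
  (2·δa)² = 27.0;  (2·δb)² = 51.8
δP = √(78.9) = 8.88 mm
P = 249 mm.

249 ± 8.88 mm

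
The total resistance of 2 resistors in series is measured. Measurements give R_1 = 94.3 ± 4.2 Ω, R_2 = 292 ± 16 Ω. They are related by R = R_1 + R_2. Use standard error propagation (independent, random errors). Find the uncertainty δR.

Sums and differences: (δR)² = Σ (cᵢ δxᵢ)².
  (δR_1)² = 17.6;  (δR_2)² = 256
δR = √(274) = 16.5 Ω

16.5 Ω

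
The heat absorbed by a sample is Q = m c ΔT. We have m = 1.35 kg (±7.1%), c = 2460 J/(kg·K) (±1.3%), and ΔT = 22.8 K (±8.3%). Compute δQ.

8330 J

Since Q is a product/quotient, work with relative uncertainties:
  (1·δm/m)² = (1×0.0710)² = 0.00504;  (1·δc/c)² = (1×0.0130)² = 0.000169;  (1·δΔT/ΔT)² = (1×0.0830)² = 0.00689
δQ/Q = √(0.0121) = 0.110
Q = 75700 J, so δQ = 0.110 × 75700 = 8330 J.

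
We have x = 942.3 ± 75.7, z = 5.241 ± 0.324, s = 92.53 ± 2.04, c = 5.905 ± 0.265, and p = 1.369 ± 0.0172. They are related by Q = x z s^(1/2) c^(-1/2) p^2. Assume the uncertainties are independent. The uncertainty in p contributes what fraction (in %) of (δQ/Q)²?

(δQ/Q)² = (1·δx/x)² + (1·δz/z)² + (½·δs/s)² + (−½·δc/c)² + (2·δp/p)²
  x term: (1×0.0803)² = 0.00645
  z term: (1×0.0618)² = 0.00382
  s term: (0.5×0.0220)² = 0.000122
  c term: (-0.5×0.0449)² = 0.000503
  p term: (2×0.0126)² = 0.000631
Total = 0.0115. Share from p = 0.000631/0.0115 = 0.0548.

5.48%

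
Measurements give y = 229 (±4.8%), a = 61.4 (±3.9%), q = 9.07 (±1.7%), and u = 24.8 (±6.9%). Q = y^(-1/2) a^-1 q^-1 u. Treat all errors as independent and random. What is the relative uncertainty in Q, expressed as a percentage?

8.45%

Since Q is a product/quotient, work with relative uncertainties:
  (−½·δy/y)² = (-0.5×0.0480)² = 0.000576;  (-1·δa/a)² = (-1×0.0390)² = 0.00152;  (-1·δq/q)² = (-1×0.0170)² = 0.000289;  (1·δu/u)² = (1×0.0690)² = 0.00476
δQ/Q = √(0.00715) = 0.0845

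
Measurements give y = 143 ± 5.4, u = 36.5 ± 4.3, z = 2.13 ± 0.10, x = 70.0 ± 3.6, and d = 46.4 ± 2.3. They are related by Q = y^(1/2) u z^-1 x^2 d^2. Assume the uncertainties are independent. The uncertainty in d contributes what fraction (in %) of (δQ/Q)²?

(δQ/Q)² = (½·δy/y)² + (1·δu/u)² + (-1·δz/z)² + (2·δx/x)² + (2·δd/d)²
  y term: (0.5×0.0378)² = 0.000356
  u term: (1×0.118)² = 0.0139
  z term: (-1×0.0469)² = 0.00220
  x term: (2×0.0514)² = 0.0106
  d term: (2×0.0496)² = 0.00983
Total = 0.0368. Share from d = 0.00983/0.0368 = 0.267.

26.7%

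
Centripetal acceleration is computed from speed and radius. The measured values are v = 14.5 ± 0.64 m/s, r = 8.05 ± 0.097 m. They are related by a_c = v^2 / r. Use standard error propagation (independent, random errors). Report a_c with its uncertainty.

Each factor contributes (exponent × relative error)² to (δa_c/a_c)²:
  (2·δv/v)² = (2×0.0441)² = 0.00779;  (-1·δr/r)² = (-1×0.0120)² = 0.000145
δa_c/a_c = √(0.00794) = 0.0891
a_c = 26.1 m/s^2, so δa_c = 0.0891 × 26.1 = 2.33 m/s^2.

26.1 ± 2.33 m/s^2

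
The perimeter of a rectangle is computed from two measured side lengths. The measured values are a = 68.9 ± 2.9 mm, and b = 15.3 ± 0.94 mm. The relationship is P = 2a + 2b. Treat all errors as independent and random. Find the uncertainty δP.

Each term contributes (cᵢ δxᵢ)² to (δP)²:
  (2·δa)² = 33.6;  (2·δb)² = 3.53
δP = √(37.2) = 6.10 mm

6.10 mm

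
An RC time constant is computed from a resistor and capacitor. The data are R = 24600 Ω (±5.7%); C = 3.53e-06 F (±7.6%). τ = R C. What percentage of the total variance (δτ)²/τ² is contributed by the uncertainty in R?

36.0%

(δτ/τ)² = (1·δR/R)² + (1·δC/C)²
  R term: (1×0.0570)² = 0.00325
  C term: (1×0.0760)² = 0.00578
Total = 0.00903. Share from R = 0.00325/0.00903 = 0.360.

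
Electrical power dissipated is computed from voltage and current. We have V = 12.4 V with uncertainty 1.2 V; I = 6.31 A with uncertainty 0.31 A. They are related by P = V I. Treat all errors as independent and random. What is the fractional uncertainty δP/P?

Products/powers → add relative errors in quadrature, weighted by exponent:
  (1·δV/V)² = (1×0.0968)² = 0.00937;  (1·δI/I)² = (1×0.0491)² = 0.00241
δP/P = √(0.0118) = 0.109

0.109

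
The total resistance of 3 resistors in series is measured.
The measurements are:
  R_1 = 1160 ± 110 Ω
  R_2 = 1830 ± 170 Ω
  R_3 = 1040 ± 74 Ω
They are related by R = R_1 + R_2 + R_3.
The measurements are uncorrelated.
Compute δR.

216 Ω

Sums and differences: (δR)² = Σ (cᵢ δxᵢ)².
  (δR_1)² = 12100;  (δR_2)² = 28900;  (δR_3)² = 5480
δR = √(46500) = 216 Ω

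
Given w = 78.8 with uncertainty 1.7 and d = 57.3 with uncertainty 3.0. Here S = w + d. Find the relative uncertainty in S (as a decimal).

Sums and differences: (δS)² = Σ (cᵢ δxᵢ)².
  (δw)² = 2.89;  (δd)² = 9.00
δS = √(11.9) = 3.45
S = 136, so δS/S = 3.45/136 = 0.0253.

0.0253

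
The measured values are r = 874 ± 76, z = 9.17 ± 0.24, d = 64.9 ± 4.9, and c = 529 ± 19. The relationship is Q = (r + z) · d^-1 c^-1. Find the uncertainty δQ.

0.00309

Let u = r + z = 883. δu = √(δr² + δz²) = √(5780 + 0.0576) = 76.0, so δu/u = 0.0861.
Q is then a monomial in u, d, c:
δQ/Q = √((δu/u)² + (-1·δd/d)² + (-1·δc/c)²) = √(0.00741 + 0.00570 + 0.00129) = 0.120
Q = 0.0257, so δQ = 0.120 × 0.0257 = 0.00309.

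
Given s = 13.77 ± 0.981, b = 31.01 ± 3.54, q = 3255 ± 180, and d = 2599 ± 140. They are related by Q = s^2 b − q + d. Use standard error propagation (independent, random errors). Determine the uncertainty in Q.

1100

Let p = s^2·b = 5880. δp/p = √((2·δs/s)² + (1·δb/b)²) = √(0.0203 + 0.0130) = 0.183, so δp = 1070.
Q = p − q + d: δQ = √(δp² + δq² + δd²) = √(1.15e+06 + 32400 + 19600) = 1100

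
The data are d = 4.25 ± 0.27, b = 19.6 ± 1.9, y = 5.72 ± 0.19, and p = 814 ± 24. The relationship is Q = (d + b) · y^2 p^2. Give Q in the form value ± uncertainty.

Let u = d + b = 23.9. δu = √(δd² + δb²) = √(0.0729 + 3.61) = 1.92, so δu/u = 0.0805.
Q is then a monomial in u, y, p:
δQ/Q = √((δu/u)² + (2·δy/y)² + (2·δp/p)²) = √(0.00647 + 0.00441 + 0.00348) = 0.120
Q = 5.17e+08, so δQ = 0.120 × 5.17e+08 = 6.2e+07.

(5.17 ± 0.620) × 10^8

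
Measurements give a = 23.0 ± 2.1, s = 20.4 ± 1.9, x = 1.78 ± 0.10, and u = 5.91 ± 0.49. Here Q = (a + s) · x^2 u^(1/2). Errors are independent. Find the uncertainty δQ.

45.6

Let w = a + s = 43.4. δw = √(δa² + δs²) = √(4.41 + 3.61) = 2.83, so δw/w = 0.0653.
Q is then a monomial in w, x, u:
δQ/Q = √((δw/w)² + (2·δx/x)² + (½·δu/u)²) = √(0.00426 + 0.0126 + 0.00172) = 0.136
Q = 334, so δQ = 0.136 × 334 = 45.6.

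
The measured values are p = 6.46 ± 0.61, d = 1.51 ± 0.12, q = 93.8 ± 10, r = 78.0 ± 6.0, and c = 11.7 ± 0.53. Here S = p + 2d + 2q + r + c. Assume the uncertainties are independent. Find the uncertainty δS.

20.9

For a sum/difference, combine absolute errors in quadrature:
  (δp)² = 0.372;  (2·δd)² = 0.0576;  (2·δq)² = 400;  (δr)² = 36.0;  (δc)² = 0.281
δS = √(437) = 20.9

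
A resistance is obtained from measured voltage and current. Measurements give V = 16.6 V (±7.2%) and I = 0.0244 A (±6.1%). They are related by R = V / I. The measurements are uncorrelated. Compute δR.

64.2 Ω

Relative error in a monomial: (δR/R)² = Σ (nᵢ · δxᵢ/xᵢ)².
  (1·δV/V)² = (1×0.0720)² = 0.00518;  (-1·δI/I)² = (-1×0.0610)² = 0.00372
δR/R = √(0.00890) = 0.0944
R = 680 Ω, so δR = 0.0944 × 680 = 64.2 Ω.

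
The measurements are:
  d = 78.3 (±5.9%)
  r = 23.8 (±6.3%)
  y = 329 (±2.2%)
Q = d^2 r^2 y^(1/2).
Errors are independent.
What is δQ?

Relative error in a monomial: (δQ/Q)² = Σ (nᵢ · δxᵢ/xᵢ)².
  (2·δd/d)² = (2×0.0590)² = 0.0139;  (2·δr/r)² = (2×0.0630)² = 0.0159;  (½·δy/y)² = (0.5×0.0220)² = 0.000121
δQ/Q = √(0.0299) = 0.173
Q = 6.3e+07, so δQ = 0.173 × 6.3e+07 = 1.09e+07.

1.09e+07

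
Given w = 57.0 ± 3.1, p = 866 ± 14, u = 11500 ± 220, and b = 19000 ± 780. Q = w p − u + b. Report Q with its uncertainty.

Let h = w·p = 49400. δh/h = √((1·δw/w)² + (1·δp/p)²) = √(0.00296 + 0.000261) = 0.0567, so δh = 2800.
Q = h − u + b: δQ = √(δh² + δu² + δb²) = √(7.84e+06 + 48400 + 6.08e+05) = 2920
Q = 56900.

56900 ± 2920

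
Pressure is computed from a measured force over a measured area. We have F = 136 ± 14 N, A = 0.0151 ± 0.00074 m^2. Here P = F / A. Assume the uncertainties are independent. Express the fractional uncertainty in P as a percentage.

Relative error in a monomial: (δP/P)² = Σ (nᵢ · δxᵢ/xᵢ)².
  (1·δF/F)² = (1×0.103)² = 0.0106;  (-1·δA/A)² = (-1×0.0490)² = 0.00240
δP/P = √(0.0130) = 0.114

11.4%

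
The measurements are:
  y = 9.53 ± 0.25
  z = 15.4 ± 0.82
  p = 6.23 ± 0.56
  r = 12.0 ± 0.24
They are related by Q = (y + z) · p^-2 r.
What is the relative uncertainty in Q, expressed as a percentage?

Let u = y + z = 24.9. δu = √(δy² + δz²) = √(0.0625 + 0.672) = 0.857, so δu/u = 0.0344.
Q is then a monomial in u, p, r:
δQ/Q = √((δu/u)² + (-2·δp/p)² + (1·δr/r)²) = √(0.00118 + 0.0323 + 0.000400) = 0.184

18.4%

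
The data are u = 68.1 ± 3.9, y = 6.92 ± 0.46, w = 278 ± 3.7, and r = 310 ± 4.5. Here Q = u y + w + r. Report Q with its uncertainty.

1060 ± 41.8

Let p = u·y = 471. δp/p = √((1·δu/u)² + (1·δy/y)²) = √(0.00328 + 0.00442) = 0.0877, so δp = 41.3.
Q = p + w + r: δQ = √(δp² + δw² + δr²) = √(1710 + 13.7 + 20.2) = 41.8
Q = 1060.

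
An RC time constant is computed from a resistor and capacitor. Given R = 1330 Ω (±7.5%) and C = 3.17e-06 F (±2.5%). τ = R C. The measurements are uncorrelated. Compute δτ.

0.000333 s

Each factor contributes (exponent × relative error)² to (δτ/τ)²:
  (1·δR/R)² = (1×0.0750)² = 0.00562;  (1·δC/C)² = (1×0.0250)² = 0.000625
δτ/τ = √(0.00625) = 0.0791
τ = 0.00422 s, so δτ = 0.0791 × 0.00422 = 0.000333 s.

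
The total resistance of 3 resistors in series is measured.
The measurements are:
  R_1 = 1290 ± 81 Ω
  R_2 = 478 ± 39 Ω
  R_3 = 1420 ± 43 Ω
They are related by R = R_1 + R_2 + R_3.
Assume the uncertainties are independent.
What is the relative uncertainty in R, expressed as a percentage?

3.13%

For a sum/difference, combine absolute errors in quadrature:
  (δR_1)² = 6560;  (δR_2)² = 1520;  (δR_3)² = 1850
δR = √(9930) = 99.7 Ω
R = 3190 Ω, so δR/R = 99.7/3190 = 0.0313.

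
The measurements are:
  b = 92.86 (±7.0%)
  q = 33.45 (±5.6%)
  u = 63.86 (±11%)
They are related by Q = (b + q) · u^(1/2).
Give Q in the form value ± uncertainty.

1009 ± 77.5

Let w = b + q = 126.3. δw = √(δb² + δq²) = √(42.3 + 3.51) = 6.76, so δw/w = 0.0536.
Q is then a monomial in w, u:
δQ/Q = √((δw/w)² + (½·δu/u)²) = √(0.00287 + 0.00302) = 0.0768
Q = 1009, so δQ = 0.0768 × 1009 = 77.5.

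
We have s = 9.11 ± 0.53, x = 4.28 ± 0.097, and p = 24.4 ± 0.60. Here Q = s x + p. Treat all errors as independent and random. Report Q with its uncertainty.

Let w = s·x = 39.0. δw/w = √((1·δs/s)² + (1·δx/x)²) = √(0.00338 + 0.000514) = 0.0624, so δw = 2.43.
Q = w + p: δQ = √(δw² + δp²) = √(5.93 + 0.360) = 2.51
Q = 63.4.

63.4 ± 2.51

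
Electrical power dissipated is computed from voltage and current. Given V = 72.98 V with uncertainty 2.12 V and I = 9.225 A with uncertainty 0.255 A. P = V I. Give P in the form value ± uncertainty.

673.2 ± 27.0 W

Relative error in a monomial: (δP/P)² = Σ (nᵢ · δxᵢ/xᵢ)².
  (1·δV/V)² = (1×0.0290)² = 0.000844;  (1·δI/I)² = (1×0.0276)² = 0.000764
δP/P = √(0.00161) = 0.0401
P = 673.2 W, so δP = 0.0401 × 673.2 = 27.0 W.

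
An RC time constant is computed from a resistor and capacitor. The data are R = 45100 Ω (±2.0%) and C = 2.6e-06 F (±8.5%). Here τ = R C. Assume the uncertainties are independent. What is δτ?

0.0102 s

τ is a product of powers, so relative uncertainties combine in quadrature:
  (1·δR/R)² = (1×0.0200)² = 0.000400;  (1·δC/C)² = (1×0.0850)² = 0.00723
δτ/τ = √(0.00763) = 0.0873
τ = 0.117 s, so δτ = 0.0873 × 0.117 = 0.0102 s.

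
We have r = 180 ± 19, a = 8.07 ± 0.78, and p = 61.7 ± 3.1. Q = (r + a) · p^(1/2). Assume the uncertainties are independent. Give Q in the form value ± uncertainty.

Let u = r + a = 188. δu = √(δr² + δa²) = √(361 + 0.608) = 19.0, so δu/u = 0.101.
Q is then a monomial in u, p:
δQ/Q = √((δu/u)² + (½·δp/p)²) = √(0.0102 + 0.000631) = 0.104
Q = 1480, so δQ = 0.104 × 1480 = 154.

1480 ± 154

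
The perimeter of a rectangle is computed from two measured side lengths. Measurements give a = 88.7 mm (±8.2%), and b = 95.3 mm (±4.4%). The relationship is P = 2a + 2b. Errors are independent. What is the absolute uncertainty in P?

16.8 mm

Sums and differences: (δP)² = Σ (cᵢ δxᵢ)².
  (2·δa)² = 212;  (2·δb)² = 70.3
δP = √(282) = 16.8 mm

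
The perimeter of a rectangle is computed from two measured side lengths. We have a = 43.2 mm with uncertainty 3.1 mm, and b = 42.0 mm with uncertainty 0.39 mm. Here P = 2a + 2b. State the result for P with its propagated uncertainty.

For a sum/difference, combine absolute errors in quadrature:
  (2·δa)² = 38.4;  (2·δb)² = 0.608
δP = √(39.0) = 6.25 mm
P = 170 mm.

170 ± 6.25 mm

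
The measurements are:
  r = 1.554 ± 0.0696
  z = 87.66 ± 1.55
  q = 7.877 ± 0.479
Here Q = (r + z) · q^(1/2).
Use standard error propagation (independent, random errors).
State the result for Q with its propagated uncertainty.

250.4 ± 8.77

Let u = r + z = 89.21. δu = √(δr² + δz²) = √(0.00484 + 2.40) = 1.55, so δu/u = 0.0174.
Q is then a monomial in u, q:
δQ/Q = √((δu/u)² + (½·δq/q)²) = √(0.000302 + 0.000924) = 0.0350
Q = 250.4, so δQ = 0.0350 × 250.4 = 8.77.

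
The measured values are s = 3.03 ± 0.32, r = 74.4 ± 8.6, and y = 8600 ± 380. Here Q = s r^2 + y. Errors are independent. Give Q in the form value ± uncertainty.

25400 ± 4280

Let p = s·r^2 = 16800. δp/p = √((1·δs/s)² + (2·δr/r)²) = √(0.0112 + 0.0534) = 0.254, so δp = 4260.
Q = p + y: δQ = √(δp² + δy²) = √(1.82e+07 + 1.44e+05) = 4280
Q = 25400.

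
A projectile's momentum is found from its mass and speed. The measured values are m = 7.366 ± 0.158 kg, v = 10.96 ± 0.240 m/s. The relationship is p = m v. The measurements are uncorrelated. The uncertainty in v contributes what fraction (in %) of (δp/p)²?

51.0%

(δp/p)² = (1·δm/m)² + (1·δv/v)²
  m term: (1×0.0214)² = 0.000460
  v term: (1×0.0219)² = 0.000480
Total = 0.000940. Share from v = 0.000480/0.000940 = 0.510.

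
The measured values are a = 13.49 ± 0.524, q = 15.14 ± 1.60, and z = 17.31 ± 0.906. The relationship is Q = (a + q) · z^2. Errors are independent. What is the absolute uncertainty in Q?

1030

Let u = a + q = 28.63. δu = √(δa² + δq²) = √(0.275 + 2.56) = 1.68, so δu/u = 0.0588.
Q is then a monomial in u, z:
δQ/Q = √((δu/u)² + (2·δz/z)²) = √(0.00346 + 0.0110) = 0.120
Q = 8579, so δQ = 0.120 × 8579 = 1030.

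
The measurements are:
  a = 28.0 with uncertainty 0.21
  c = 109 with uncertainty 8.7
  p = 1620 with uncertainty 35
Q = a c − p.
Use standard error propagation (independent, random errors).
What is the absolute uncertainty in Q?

247

Let w = a·c = 3050. δw/w = √((1·δa/a)² + (1·δc/c)²) = √(5.62e-05 + 0.00637) = 0.0802, so δw = 245.
Q = w − p: δQ = √(δw² + δp²) = √(59900 + 1220) = 247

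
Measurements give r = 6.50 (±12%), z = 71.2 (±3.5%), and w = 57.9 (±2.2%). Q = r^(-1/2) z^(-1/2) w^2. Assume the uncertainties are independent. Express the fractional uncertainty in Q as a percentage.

For a monomial Q ∝ r^(-1/2), z^(-1/2), w^2, fractional errors add in quadrature:
  (−½·δr/r)² = (-0.5×0.120)² = 0.00360;  (−½·δz/z)² = (-0.5×0.0350)² = 0.000306;  (2·δw/w)² = (2×0.0220)² = 0.00194
δQ/Q = √(0.00584) = 0.0764

7.64%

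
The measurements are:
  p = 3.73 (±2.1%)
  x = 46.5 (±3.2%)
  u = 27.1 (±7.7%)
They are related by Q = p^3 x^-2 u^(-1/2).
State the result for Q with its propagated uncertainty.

0.00461 ± 0.000450

Relative error in a monomial: (δQ/Q)² = Σ (nᵢ · δxᵢ/xᵢ)².
  (3·δp/p)² = (3×0.0210)² = 0.00397;  (-2·δx/x)² = (-2×0.0320)² = 0.00410;  (−½·δu/u)² = (-0.5×0.0770)² = 0.00148
δQ/Q = √(0.00955) = 0.0977
Q = 0.00461, so δQ = 0.0977 × 0.00461 = 0.000450.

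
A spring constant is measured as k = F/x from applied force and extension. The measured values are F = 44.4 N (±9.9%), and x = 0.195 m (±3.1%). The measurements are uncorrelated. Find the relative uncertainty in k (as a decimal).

0.104

Products/powers → add relative errors in quadrature, weighted by exponent:
  (1·δF/F)² = (1×0.0990)² = 0.00980;  (-1·δx/x)² = (-1×0.0310)² = 0.000961
δk/k = √(0.0108) = 0.104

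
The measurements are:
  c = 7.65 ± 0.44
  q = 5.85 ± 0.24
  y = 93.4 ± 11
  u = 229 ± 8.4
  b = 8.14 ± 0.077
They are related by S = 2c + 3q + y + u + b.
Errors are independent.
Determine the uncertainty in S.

13.9

S is a linear combination, so absolute uncertainties add in quadrature:
  (2·δc)² = 0.774;  (3·δq)² = 0.518;  (δy)² = 121;  (δu)² = 70.6;  (δb)² = 0.00593
δS = √(193) = 13.9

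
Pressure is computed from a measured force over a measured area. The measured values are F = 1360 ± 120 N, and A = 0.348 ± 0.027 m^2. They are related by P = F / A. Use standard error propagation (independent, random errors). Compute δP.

459 Pa

For a monomial P ∝ F, A^-1, fractional errors add in quadrature:
  (1·δF/F)² = (1×0.0882)² = 0.00779;  (-1·δA/A)² = (-1×0.0776)² = 0.00602
δP/P = √(0.0138) = 0.117
P = 3910 Pa, so δP = 0.117 × 3910 = 459 Pa.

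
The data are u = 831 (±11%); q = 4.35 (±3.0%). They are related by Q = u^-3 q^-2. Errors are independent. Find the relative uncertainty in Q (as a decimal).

0.335

For a monomial Q ∝ u^-3, q^-2, fractional errors add in quadrature:
  (-3·δu/u)² = (-3×0.110)² = 0.109;  (-2·δq/q)² = (-2×0.0300)² = 0.00360
δQ/Q = √(0.113) = 0.335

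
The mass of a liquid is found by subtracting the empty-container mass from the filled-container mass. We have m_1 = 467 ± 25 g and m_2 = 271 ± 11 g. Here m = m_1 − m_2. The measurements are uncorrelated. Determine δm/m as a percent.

13.9%

Each term contributes (cᵢ δxᵢ)² to (δm)²:
  (δm_1)² = 625;  (δm_2)² = 121
δm = √(746) = 27.3 g
m = 196 g, so δm/m = 27.3/196 = 0.139.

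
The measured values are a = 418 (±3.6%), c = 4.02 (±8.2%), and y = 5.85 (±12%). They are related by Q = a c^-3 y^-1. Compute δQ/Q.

0.276

Products/powers → add relative errors in quadrature, weighted by exponent:
  (1·δa/a)² = (1×0.0360)² = 0.00130;  (-3·δc/c)² = (-3×0.0820)² = 0.0605;  (-1·δy/y)² = (-1×0.120)² = 0.0144
δQ/Q = √(0.0762) = 0.276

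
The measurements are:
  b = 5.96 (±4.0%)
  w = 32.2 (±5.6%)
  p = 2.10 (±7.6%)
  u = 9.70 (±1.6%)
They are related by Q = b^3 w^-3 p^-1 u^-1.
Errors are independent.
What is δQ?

6.87e-05

Each factor contributes (exponent × relative error)² to (δQ/Q)²:
  (3·δb/b)² = (3×0.0400)² = 0.0144;  (-3·δw/w)² = (-3×0.0560)² = 0.0282;  (-1·δp/p)² = (-1×0.0760)² = 0.00578;  (-1·δu/u)² = (-1×0.0160)² = 0.000256
δQ/Q = √(0.0487) = 0.221
Q = 0.000311, so δQ = 0.221 × 0.000311 = 6.87e-05.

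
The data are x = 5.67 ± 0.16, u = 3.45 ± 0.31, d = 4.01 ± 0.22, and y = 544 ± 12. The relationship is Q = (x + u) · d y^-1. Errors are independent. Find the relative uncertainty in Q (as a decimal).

0.0704

Let w = x + u = 9.12. δw = √(δx² + δu²) = √(0.0256 + 0.0961) = 0.349, so δw/w = 0.0383.
Q is then a monomial in w, d, y:
δQ/Q = √((δw/w)² + (1·δd/d)² + (-1·δy/y)²) = √(0.00146 + 0.00301 + 0.000487) = 0.0704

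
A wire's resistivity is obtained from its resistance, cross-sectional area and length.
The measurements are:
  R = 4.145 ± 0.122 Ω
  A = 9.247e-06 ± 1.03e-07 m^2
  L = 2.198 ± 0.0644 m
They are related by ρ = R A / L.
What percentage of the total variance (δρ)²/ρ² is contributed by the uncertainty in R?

46.9%

(δρ/ρ)² = (1·δR/R)² + (1·δA/A)² + (-1·δL/L)²
  R term: (1×0.0294)² = 0.000866
  A term: (1×0.0111)² = 0.000124
  L term: (-1×0.0293)² = 0.000858
Total = 0.00185. Share from R = 0.000866/0.00185 = 0.469.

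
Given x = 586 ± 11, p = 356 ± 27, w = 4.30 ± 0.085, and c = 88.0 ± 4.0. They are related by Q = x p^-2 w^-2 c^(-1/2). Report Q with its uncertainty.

(2.67 ± 0.425) × 10^-5

Each factor contributes (exponent × relative error)² to (δQ/Q)²:
  (1·δx/x)² = (1×0.0188)² = 0.000352;  (-2·δp/p)² = (-2×0.0758)² = 0.0230;  (-2·δw/w)² = (-2×0.0198)² = 0.00156;  (−½·δc/c)² = (-0.5×0.0455)² = 0.000517
δQ/Q = √(0.0254) = 0.160
Q = 2.67e-05, so δQ = 0.160 × 2.67e-05 = 4.25e-06.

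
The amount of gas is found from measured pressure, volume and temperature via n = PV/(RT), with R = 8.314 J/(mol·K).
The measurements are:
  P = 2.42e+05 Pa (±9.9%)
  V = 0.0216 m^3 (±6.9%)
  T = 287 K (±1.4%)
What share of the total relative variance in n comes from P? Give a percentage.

66.4%

(δn/n)² = (1·δP/P)² + (1·δV/V)² + (-1·δT/T)²
  P term: (1×0.0990)² = 0.00980
  V term: (1×0.0690)² = 0.00476
  T term: (-1×0.0140)² = 0.000196
Total = 0.0148. Share from P = 0.00980/0.0148 = 0.664.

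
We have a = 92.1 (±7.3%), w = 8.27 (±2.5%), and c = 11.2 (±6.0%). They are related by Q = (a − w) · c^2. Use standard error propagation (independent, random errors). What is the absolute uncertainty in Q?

1520

Let u = a − w = 83.8. δu = √(δa² + δw²) = √(45.2 + 0.0427) = 6.73, so δu/u = 0.0802.
Q is then a monomial in u, c:
δQ/Q = √((δu/u)² + (2·δc/c)²) = √(0.00644 + 0.0144) = 0.144
Q = 10500, so δQ = 0.144 × 10500 = 1520.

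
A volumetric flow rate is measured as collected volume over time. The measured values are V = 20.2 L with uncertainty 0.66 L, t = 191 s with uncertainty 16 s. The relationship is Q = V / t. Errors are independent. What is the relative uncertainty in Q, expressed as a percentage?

Since Q is a product/quotient, work with relative uncertainties:
  (1·δV/V)² = (1×0.0327)² = 0.00107;  (-1·δt/t)² = (-1×0.0838)² = 0.00702
δQ/Q = √(0.00808) = 0.0899

8.99%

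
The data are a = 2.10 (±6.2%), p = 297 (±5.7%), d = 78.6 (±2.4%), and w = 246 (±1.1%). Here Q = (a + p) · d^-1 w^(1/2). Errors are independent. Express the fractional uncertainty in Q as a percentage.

6.17%

Let u = a + p = 299. δu = √(δa² + δp²) = √(0.0170 + 287) = 16.9, so δu/u = 0.0566.
Q is then a monomial in u, d, w:
δQ/Q = √((δu/u)² + (-1·δd/d)² + (½·δw/w)²) = √(0.00320 + 0.000576 + 3.03e-05) = 0.0617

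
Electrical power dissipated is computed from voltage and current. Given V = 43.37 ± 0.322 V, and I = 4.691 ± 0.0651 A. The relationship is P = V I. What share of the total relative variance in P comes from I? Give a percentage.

77.7%

(δP/P)² = (1·δV/V)² + (1·δI/I)²
  V term: (1×0.00742)² = 5.51e-05
  I term: (1×0.0139)² = 0.000193
Total = 0.000248. Share from I = 0.000193/0.000248 = 0.777.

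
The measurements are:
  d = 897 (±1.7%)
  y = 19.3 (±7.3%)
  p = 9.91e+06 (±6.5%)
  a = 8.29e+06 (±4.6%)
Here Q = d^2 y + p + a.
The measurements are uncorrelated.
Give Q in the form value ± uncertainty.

(3.37 ± 0.146) × 10^7

Let w = d^2·y = 1.55e+07. δw/w = √((2·δd/d)² + (1·δy/y)²) = √(0.00116 + 0.00533) = 0.0805, so δw = 1.25e+06.
Q = w + p + a: δQ = √(δw² + δp² + δa²) = √(1.56e+12 + 4.15e+11 + 1.45e+11) = 1.46e+06
Q = 3.37e+07.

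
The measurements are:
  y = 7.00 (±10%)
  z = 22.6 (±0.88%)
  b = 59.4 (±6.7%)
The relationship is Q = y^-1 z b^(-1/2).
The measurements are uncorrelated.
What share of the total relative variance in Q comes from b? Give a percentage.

(δQ/Q)² = (-1·δy/y)² + (1·δz/z)² + (−½·δb/b)²
  y term: (-1×0.100)² = 0.0100
  z term: (1×0.00880)² = 7.74e-05
  b term: (-0.5×0.0670)² = 0.00112
Total = 0.0112. Share from b = 0.00112/0.0112 = 0.100.

10.0%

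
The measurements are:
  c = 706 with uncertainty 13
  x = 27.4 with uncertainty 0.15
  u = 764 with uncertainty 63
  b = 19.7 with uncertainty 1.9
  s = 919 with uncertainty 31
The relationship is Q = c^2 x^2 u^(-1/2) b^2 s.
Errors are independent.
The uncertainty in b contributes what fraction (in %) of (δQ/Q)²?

89.6%

(δQ/Q)² = (2·δc/c)² + (2·δx/x)² + (−½·δu/u)² + (2·δb/b)² + (1·δs/s)²
  c term: (2×0.0184)² = 0.00136
  x term: (2×0.00547)² = 0.000120
  u term: (-0.5×0.0825)² = 0.00170
  b term: (2×0.0964)² = 0.0372
  s term: (1×0.0337)² = 0.00114
Total = 0.0415. Share from b = 0.0372/0.0415 = 0.896.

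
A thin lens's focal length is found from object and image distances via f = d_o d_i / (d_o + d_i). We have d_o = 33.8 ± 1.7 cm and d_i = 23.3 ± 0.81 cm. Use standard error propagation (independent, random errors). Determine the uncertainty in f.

∂f/∂d_o = (d_i/(d_o+d_i))² = 0.167;  ∂f/∂d_i = (d_o/(d_o+d_i))² = 0.350
δf = √((∂f/∂d_o · δd_o)² + (∂f/∂d_i · δd_i)²) = √(0.0801 + 0.0806) = 0.401 cm

0.401 cm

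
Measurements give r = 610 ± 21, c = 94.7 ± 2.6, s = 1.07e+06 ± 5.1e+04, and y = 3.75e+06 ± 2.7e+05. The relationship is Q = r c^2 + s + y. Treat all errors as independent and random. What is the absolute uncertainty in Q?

4.49e+05

Let p = r·c^2 = 5.47e+06. δp/p = √((1·δr/r)² + (2·δc/c)²) = √(0.00119 + 0.00302) = 0.0648, so δp = 3.55e+05.
Q = p + s + y: δQ = √(δp² + δs² + δy²) = √(1.26e+11 + 2.6e+09 + 7.29e+10) = 4.49e+05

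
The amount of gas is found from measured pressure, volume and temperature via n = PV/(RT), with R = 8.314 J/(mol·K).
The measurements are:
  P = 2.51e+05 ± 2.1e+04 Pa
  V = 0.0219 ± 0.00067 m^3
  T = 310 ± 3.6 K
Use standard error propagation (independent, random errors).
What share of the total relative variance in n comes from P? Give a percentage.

86.7%

(δn/n)² = (1·δP/P)² + (1·δV/V)² + (-1·δT/T)²
  P term: (1×0.0837)² = 0.00700
  V term: (1×0.0306)² = 0.000936
  T term: (-1×0.0116)² = 0.000135
Total = 0.00807. Share from P = 0.00700/0.00807 = 0.867.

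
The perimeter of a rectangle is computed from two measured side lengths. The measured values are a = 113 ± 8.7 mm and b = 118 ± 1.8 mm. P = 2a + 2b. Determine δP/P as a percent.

Absolute uncertainties add in quadrature for a linear combination:
  (2·δa)² = 303;  (2·δb)² = 13.0
δP = √(316) = 17.8 mm
P = 462 mm, so δP/P = 17.8/462 = 0.0385.

3.85%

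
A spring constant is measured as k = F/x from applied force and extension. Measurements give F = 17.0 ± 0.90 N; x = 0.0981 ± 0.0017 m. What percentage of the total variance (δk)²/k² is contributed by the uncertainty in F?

(δk/k)² = (1·δF/F)² + (-1·δx/x)²
  F term: (1×0.0529)² = 0.00280
  x term: (-1×0.0173)² = 0.000300
Total = 0.00310. Share from F = 0.00280/0.00310 = 0.903.

90.3%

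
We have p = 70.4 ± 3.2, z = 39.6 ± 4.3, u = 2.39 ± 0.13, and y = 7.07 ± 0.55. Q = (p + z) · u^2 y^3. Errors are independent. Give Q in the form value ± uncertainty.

Let w = p + z = 110. δw = √(δp² + δz²) = √(10.2 + 18.5) = 5.36, so δw/w = 0.0487.
Q is then a monomial in w, u, y:
δQ/Q = √((δw/w)² + (2·δu/u)² + (3·δy/y)²) = √(0.00237 + 0.0118 + 0.0545) = 0.262
Q = 2.22e+05, so δQ = 0.262 × 2.22e+05 = 58200.

(2.22 ± 0.582) × 10^5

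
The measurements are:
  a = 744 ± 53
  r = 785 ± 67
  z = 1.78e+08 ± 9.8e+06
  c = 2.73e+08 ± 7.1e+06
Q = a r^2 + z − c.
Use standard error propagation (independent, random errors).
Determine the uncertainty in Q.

8.57e+07

Let p = a·r^2 = 4.58e+08. δp/p = √((1·δa/a)² + (2·δr/r)²) = √(0.00507 + 0.0291) = 0.185, so δp = 8.48e+07.
Q = p + z − c: δQ = √(δp² + δz² + δc²) = √(7.19e+15 + 9.6e+13 + 5.04e+13) = 8.57e+07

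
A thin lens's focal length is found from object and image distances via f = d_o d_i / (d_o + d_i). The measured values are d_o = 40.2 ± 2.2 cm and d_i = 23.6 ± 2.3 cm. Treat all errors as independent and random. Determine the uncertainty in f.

∂f/∂d_o = (d_i/(d_o+d_i))² = 0.137;  ∂f/∂d_i = (d_o/(d_o+d_i))² = 0.397
δf = √((∂f/∂d_o · δd_o)² + (∂f/∂d_i · δd_i)²) = √(0.0906 + 0.834) = 0.961 cm

0.961 cm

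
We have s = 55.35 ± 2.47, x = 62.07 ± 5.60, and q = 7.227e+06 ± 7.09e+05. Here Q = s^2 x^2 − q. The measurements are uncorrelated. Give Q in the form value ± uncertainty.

(4.576 ± 2.48) × 10^6

Let p = s^2·x^2 = 1.18e+07. δp/p = √((2·δs/s)² + (2·δx/x)²) = √(0.00797 + 0.0326) = 0.201, so δp = 2.38e+06.
Q = p − q: δQ = √(δp² + δq²) = √(5.65e+12 + 5.03e+11) = 2.48e+06
Q = 4.576e+06.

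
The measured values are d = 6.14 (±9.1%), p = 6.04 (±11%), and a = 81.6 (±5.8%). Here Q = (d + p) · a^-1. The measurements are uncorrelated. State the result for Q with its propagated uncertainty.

0.149 ± 0.0137

Let u = d + p = 12.2. δu = √(δd² + δp²) = √(0.312 + 0.441) = 0.868, so δu/u = 0.0713.
Q is then a monomial in u, a:
δQ/Q = √((δu/u)² + (-1·δa/a)²) = √(0.00508 + 0.00336) = 0.0919
Q = 0.149, so δQ = 0.0919 × 0.149 = 0.0137.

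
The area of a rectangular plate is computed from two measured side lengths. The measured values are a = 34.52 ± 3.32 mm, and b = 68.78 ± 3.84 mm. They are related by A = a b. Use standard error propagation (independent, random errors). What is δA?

Products/powers → add relative errors in quadrature, weighted by exponent:
  (1·δa/a)² = (1×0.0962)² = 0.00925;  (1·δb/b)² = (1×0.0558)² = 0.00312
δA/A = √(0.0124) = 0.111
A = 2374 mm^2, so δA = 0.111 × 2374 = 264 mm^2.

264 mm^2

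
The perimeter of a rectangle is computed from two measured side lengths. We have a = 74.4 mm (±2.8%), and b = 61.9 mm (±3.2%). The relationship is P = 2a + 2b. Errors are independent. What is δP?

Sums and differences: (δP)² = Σ (cᵢ δxᵢ)².
  (2·δa)² = 17.4;  (2·δb)² = 15.7
δP = √(33.1) = 5.75 mm

5.75 mm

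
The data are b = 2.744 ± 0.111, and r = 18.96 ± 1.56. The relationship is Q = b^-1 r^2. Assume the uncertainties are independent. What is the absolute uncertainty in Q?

22.2

Products/powers → add relative errors in quadrature, weighted by exponent:
  (-1·δb/b)² = (-1×0.0405)² = 0.00164;  (2·δr/r)² = (2×0.0823)² = 0.0271
δQ/Q = √(0.0287) = 0.169
Q = 131.0, so δQ = 0.169 × 131.0 = 22.2.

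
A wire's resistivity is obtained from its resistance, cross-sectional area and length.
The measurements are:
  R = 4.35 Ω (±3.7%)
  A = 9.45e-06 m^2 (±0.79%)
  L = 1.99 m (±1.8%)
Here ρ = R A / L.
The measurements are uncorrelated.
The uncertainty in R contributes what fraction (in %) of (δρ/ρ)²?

78.0%

(δρ/ρ)² = (1·δR/R)² + (1·δA/A)² + (-1·δL/L)²
  R term: (1×0.0370)² = 0.00137
  A term: (1×0.00790)² = 6.24e-05
  L term: (-1×0.0180)² = 0.000324
Total = 0.00176. Share from R = 0.00137/0.00176 = 0.780.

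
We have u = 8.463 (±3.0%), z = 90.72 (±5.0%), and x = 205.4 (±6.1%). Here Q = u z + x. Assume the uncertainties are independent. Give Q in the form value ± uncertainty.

973.2 ± 46.5

Let p = u·z = 767.8. δp/p = √((1·δu/u)² + (1·δz/z)²) = √(0.000900 + 0.00250) = 0.0583, so δp = 44.8.
Q = p + x: δQ = √(δp² + δx²) = √(2000 + 157) = 46.5
Q = 973.2.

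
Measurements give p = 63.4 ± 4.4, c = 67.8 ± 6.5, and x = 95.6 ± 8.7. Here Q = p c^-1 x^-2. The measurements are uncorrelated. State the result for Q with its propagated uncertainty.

(1.02 ± 0.222) × 10^-4

Products/powers → add relative errors in quadrature, weighted by exponent:
  (1·δp/p)² = (1×0.0694)² = 0.00482;  (-1·δc/c)² = (-1×0.0959)² = 0.00919;  (-2·δx/x)² = (-2×0.0910)² = 0.0331
δQ/Q = √(0.0471) = 0.217
Q = 0.000102, so δQ = 0.217 × 0.000102 = 2.22e-05.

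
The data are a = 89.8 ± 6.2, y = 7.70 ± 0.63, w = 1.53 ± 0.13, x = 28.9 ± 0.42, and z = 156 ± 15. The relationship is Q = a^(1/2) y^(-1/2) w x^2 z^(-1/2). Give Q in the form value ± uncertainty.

Products/powers → add relative errors in quadrature, weighted by exponent:
  (½·δa/a)² = (0.5×0.0690)² = 0.00119;  (−½·δy/y)² = (-0.5×0.0818)² = 0.00167;  (1·δw/w)² = (1×0.0850)² = 0.00722;  (2·δx/x)² = (2×0.0145)² = 0.000845;  (−½·δz/z)² = (-0.5×0.0962)² = 0.00231
δQ/Q = √(0.0132) = 0.115
Q = 349, so δQ = 0.115 × 349 = 40.2.

349 ± 40.2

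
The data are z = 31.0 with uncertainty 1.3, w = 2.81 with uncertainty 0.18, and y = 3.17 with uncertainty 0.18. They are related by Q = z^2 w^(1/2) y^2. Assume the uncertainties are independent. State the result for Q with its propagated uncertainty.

Q is a product of powers, so relative uncertainties combine in quadrature:
  (2·δz/z)² = (2×0.0419)² = 0.00703;  (½·δw/w)² = (0.5×0.0641)² = 0.00103;  (2·δy/y)² = (2×0.0568)² = 0.0129
δQ/Q = √(0.0210) = 0.145
Q = 16200, so δQ = 0.145 × 16200 = 2340.

16200 ± 2340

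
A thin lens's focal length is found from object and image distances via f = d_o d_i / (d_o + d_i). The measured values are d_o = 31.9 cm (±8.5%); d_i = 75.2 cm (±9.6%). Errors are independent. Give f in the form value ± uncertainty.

∂f/∂d_o = (d_i/(d_o+d_i))² = 0.493;  ∂f/∂d_i = (d_o/(d_o+d_i))² = 0.0887
δf = √((∂f/∂d_o · δd_o)² + (∂f/∂d_i · δd_i)²) = √(1.79 + 0.410) = 1.48 cm
f = 22.4 cm.

22.4 ± 1.48 cm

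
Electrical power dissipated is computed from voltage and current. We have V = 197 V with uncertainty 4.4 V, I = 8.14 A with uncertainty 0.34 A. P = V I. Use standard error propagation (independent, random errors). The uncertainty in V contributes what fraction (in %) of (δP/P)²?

22.2%

(δP/P)² = (1·δV/V)² + (1·δI/I)²
  V term: (1×0.0223)² = 0.000499
  I term: (1×0.0418)² = 0.00174
Total = 0.00224. Share from V = 0.000499/0.00224 = 0.222.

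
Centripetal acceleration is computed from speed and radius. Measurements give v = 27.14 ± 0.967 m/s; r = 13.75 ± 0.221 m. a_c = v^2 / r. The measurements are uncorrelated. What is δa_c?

Relative error in a monomial: (δa_c/a_c)² = Σ (nᵢ · δxᵢ/xᵢ)².
  (2·δv/v)² = (2×0.0356)² = 0.00508;  (-1·δr/r)² = (-1×0.0161)² = 0.000258
δa_c/a_c = √(0.00534) = 0.0731
a_c = 53.57 m/s^2, so δa_c = 0.0731 × 53.57 = 3.91 m/s^2.

3.91 m/s^2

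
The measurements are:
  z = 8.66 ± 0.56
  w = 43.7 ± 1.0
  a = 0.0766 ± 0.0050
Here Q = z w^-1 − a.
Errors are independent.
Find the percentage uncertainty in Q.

11.9%

Let p = z·w^-1 = 0.198. δp/p = √((1·δz/z)² + (-1·δw/w)²) = √(0.00418 + 0.000524) = 0.0686, so δp = 0.0136.
Q = p − a: δQ = √(δp² + δa²) = √(0.000185 + 2.5e-05) = 0.0145
Q = 0.122, so δQ/Q = 0.0145/0.122 = 0.119.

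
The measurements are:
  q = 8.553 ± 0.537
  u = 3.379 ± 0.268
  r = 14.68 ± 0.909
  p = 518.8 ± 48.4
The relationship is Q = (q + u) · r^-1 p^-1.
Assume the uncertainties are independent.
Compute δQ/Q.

Let w = q + u = 11.93. δw = √(δq² + δu²) = √(0.288 + 0.0718) = 0.600, so δw/w = 0.0503.
Q is then a monomial in w, r, p:
δQ/Q = √((δw/w)² + (-1·δr/r)² + (-1·δp/p)²) = √(0.00253 + 0.00383 + 0.00870) = 0.123

0.123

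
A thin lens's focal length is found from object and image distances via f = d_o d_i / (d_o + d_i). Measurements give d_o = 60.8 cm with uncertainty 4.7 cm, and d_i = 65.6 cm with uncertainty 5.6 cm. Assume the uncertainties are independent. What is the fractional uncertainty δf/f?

∂f/∂d_o = (d_i/(d_o+d_i))² = 0.269;  ∂f/∂d_i = (d_o/(d_o+d_i))² = 0.231
δf = √((∂f/∂d_o · δd_o)² + (∂f/∂d_i · δd_i)²) = √(1.60 + 1.68) = 1.81 cm
f = 31.6 cm, so δf/f = 1.81/31.6 = 0.0574.

0.0574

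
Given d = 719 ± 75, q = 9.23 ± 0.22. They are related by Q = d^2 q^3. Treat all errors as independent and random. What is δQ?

8.96e+07

For a monomial Q ∝ d^2, q^3, fractional errors add in quadrature:
  (2·δd/d)² = (2×0.104)² = 0.0435;  (3·δq/q)² = (3×0.0238)² = 0.00511
δQ/Q = √(0.0486) = 0.221
Q = 4.07e+08, so δQ = 0.221 × 4.07e+08 = 8.96e+07.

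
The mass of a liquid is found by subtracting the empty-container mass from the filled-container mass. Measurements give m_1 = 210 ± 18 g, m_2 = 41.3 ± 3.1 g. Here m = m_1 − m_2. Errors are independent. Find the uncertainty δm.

Each term contributes (cᵢ δxᵢ)² to (δm)²:
  (δm_1)² = 324;  (δm_2)² = 9.61
δm = √(334) = 18.3 g

18.3 g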